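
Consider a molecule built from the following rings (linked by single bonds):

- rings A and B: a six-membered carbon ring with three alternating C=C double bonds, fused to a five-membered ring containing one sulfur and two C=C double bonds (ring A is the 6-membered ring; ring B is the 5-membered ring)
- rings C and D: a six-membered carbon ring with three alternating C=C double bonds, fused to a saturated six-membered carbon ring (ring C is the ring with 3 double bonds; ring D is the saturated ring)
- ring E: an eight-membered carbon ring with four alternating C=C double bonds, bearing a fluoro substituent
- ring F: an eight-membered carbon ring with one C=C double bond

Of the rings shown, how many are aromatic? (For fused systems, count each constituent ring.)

Rings A and B form a fused bicyclic system (with one sulfur) with 9 sp² atoms and 10 π electrons from ring double bonds plus a heteroatom lone pair. 10 = 4(2)+2, so the system is aromatic and both rings count as aromatic (benzothiophene).
Ring C is fully conjugated (every ring atom contributes a p orbital); 3 ring double bonds give 6 π electrons. That satisfies 4n+2 with n=1, so ring C is aromatic (benzene ring).
Ring D has four sp³ carbons, so it is not fully conjugated — not aromatic (cyclohexane ring).
Ring E has only sp² ring atoms; a planar conformation would have a fully conjugated π system of 8 electrons. But 8 = 4(2), which is 4n not 4n+2, so ring E is not aromatic (cyclooctatetraene) — cyclooctatetraene distorts into a non-planar tub to avoid antiaromaticity.
Ring F has six sp³ carbons, so it is not fully conjugated — not aromatic (cyclooctene).
Aromatic: A, B, C. Total: 3.

3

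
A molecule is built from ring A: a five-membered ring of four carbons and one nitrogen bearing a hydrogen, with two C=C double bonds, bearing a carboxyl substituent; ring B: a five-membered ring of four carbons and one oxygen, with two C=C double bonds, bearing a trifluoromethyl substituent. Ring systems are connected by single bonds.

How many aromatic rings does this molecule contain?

2

Ring A has a continuous p-orbital overlap around the ring; 2 ring double bonds (4 π electrons) plus a heteroatom lone pair (2) give 6 π electrons. That satisfies 4n+2 with n=1, so ring A is aromatic (pyrrole).
Ring B is planar and fully conjugated; 2 ring double bonds (4 π electrons) plus a heteroatom lone pair (2) give 6 π electrons. Since 6 = 4n+2 (n=1), ring B is aromatic (furan).
Aromatic: A, B. Total: 2.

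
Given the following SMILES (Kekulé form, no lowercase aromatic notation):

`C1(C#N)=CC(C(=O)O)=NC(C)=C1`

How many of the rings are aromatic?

The SMILES encodes a six-membered ring of five carbons and one nitrogen with three alternating double bonds.
The 6-membered ring with one nitrogen is planar and fully conjugated; 3 ring double bonds give 6 π electrons. Since 6 = 4n+2 (n=1), it is aromatic (pyridine).

1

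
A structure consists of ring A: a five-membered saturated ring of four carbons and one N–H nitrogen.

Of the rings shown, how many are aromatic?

Ring A has only sp³ atoms, so it is not fully conjugated — not aromatic (pyrrolidine).

0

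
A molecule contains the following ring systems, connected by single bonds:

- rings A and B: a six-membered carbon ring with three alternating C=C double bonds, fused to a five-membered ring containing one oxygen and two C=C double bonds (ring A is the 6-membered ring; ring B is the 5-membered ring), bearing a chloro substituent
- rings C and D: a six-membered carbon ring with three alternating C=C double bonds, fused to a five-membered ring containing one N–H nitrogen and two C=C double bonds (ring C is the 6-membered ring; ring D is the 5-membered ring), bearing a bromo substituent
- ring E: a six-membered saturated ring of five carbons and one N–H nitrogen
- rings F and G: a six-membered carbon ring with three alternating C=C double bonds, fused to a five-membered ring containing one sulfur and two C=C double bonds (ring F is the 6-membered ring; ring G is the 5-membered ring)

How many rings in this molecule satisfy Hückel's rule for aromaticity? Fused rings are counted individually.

6

Rings A and B form a fused bicyclic system (with one oxygen) with 9 sp² atoms and 10 π electrons from ring double bonds plus a heteroatom lone pair. 10 = 4(2)+2, so the system is aromatic and both rings count as aromatic (benzofuran).
Rings C and D form a fused bicyclic system (with one N–H) with 9 sp² atoms and 10 π electrons from ring double bonds plus a heteroatom lone pair. 10 = 4(2)+2, so the system is aromatic and both rings count as aromatic (indole).
Ring E has only sp³ atoms, so it is not fully conjugated — not aromatic (piperidine).
Rings F and G form a fused bicyclic system (with one sulfur) with 9 sp² atoms and 10 π electrons from ring double bonds plus a heteroatom lone pair. 10 = 4(2)+2, so the system is aromatic and both rings count as aromatic (benzothiophene).
Aromatic: A, B, C, D, F, G. Total: 6.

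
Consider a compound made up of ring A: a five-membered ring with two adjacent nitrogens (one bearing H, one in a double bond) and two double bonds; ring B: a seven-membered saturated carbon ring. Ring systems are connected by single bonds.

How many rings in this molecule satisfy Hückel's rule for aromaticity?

1

Ring A is planar and fully conjugated; 2 ring double bonds (4 π electrons) plus a heteroatom lone pair (2) give 6 π electrons. 6 = 4(1)+2, so ring A is aromatic (pyrazole).
Ring B has only sp³ atoms, so it is not fully conjugated — not aromatic (cycloheptane).
Aromatic: A. Total: 1.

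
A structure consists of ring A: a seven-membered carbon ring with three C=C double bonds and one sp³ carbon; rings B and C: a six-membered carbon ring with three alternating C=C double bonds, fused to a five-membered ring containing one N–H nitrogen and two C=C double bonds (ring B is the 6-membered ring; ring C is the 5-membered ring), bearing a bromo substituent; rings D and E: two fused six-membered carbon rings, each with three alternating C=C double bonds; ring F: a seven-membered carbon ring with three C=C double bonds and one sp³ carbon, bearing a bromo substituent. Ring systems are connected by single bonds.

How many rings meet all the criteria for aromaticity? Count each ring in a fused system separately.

4

Ring A has one sp³ carbon, so it is not fully conjugated — not aromatic (cycloheptatriene).
Rings B and C form a fused bicyclic system (with one N–H) with 9 sp² atoms and 10 π electrons from ring double bonds plus a heteroatom lone pair. 10 = 4(2)+2, so the system is aromatic and both rings count as aromatic (indole).
Rings D and E form a fused bicyclic system with 10 sp² atoms and 10 π electrons from ring double bonds. 10 = 4(2)+2, so the system is aromatic and both rings count as aromatic (naphthalene).
Ring F has one sp³ carbon, so it is not fully conjugated — not aromatic (cycloheptatriene).
Aromatic: B, C, D, E. Total: 4.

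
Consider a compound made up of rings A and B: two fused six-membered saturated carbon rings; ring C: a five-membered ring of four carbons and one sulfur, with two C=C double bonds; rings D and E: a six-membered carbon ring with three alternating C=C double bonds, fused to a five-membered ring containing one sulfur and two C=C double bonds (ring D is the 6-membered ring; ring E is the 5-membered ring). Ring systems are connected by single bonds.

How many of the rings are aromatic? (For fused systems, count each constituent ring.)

3

Ring A has only sp³ atoms, so it is not fully conjugated — not aromatic (cyclohexane ring).
Ring B has only sp³ atoms, so it is not fully conjugated — not aromatic (cyclohexane ring).
Ring C is fully conjugated (every ring atom contributes a p orbital); 2 ring double bonds (4 π electrons) plus a heteroatom lone pair (2) give 6 π electrons. 6 = 4(1)+2, so ring C is aromatic (thiophene).
Rings D and E form a fused bicyclic system (with one sulfur) with 9 sp² atoms and 10 π electrons from ring double bonds plus a heteroatom lone pair. 10 = 4(2)+2, so the system is aromatic and both rings count as aromatic (benzothiophene).
Aromatic: C, D, E. Total: 3.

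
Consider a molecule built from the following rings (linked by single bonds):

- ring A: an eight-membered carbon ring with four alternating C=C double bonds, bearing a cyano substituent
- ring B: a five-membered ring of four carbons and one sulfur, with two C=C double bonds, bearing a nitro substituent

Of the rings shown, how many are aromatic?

1

Ring A has only sp² ring atoms; a planar conformation would have a fully conjugated π system of 8 electrons. But 8 = 4(2), which is 4n not 4n+2, so ring A is not aromatic (cyclooctatetraene) — cyclooctatetraene distorts into a non-planar tub to avoid antiaromaticity.
Ring B is fully conjugated (every ring atom contributes a p orbital); 2 ring double bonds (4 π electrons) plus a heteroatom lone pair (2) give 6 π electrons. That satisfies 4n+2 with n=1, so ring B is aromatic (thiophene).
Aromatic: B. Total: 1.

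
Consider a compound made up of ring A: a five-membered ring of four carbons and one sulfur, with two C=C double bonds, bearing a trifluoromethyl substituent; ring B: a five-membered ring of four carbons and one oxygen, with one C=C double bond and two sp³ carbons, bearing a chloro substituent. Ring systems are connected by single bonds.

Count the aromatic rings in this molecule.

1

Ring A is fully conjugated (every ring atom contributes a p orbital); 2 ring double bonds (4 π electrons) plus a heteroatom lone pair (2) give 6 π electrons. That satisfies 4n+2 with n=1, so ring A is aromatic (thiophene).
Ring B has two sp³ carbons, so it is not fully conjugated — not aromatic (2,3-dihydrofuran).
Aromatic: A. Total: 1.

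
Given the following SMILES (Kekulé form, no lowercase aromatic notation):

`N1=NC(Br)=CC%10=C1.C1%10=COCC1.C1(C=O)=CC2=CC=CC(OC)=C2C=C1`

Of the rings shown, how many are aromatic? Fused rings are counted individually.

The SMILES encodes a six-membered ring with two adjacent nitrogens and three alternating double bonds; a five-membered ring of four carbons and one oxygen, with one C=C double bond and two sp³ carbons; two fused six-membered carbon rings, each with three alternating C=C double bonds.
The 6-membered ring with two nitrogens (1,2) is fully conjugated (every ring atom contributes a p orbital); 3 ring double bonds give 6 π electrons. That satisfies 4n+2 with n=1, so it is aromatic (pyridazine).
The 5-membered ring with one oxygen has two sp³ carbons, so it is not fully conjugated — not aromatic (2,3-dihydrofuran).
The fused 6/6-membered bicyclic is a single π system with 10 sp² atoms and 10 π electrons from ring double bonds. 10 = 4(2)+2, so the system is aromatic and both rings count as aromatic (naphthalene).
3 of the 4 rings are aromatic. Total: 3.

3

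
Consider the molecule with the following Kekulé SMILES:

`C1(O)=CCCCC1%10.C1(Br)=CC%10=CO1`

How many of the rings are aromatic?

The SMILES encodes a six-membered carbon ring with one C=C double bond; a five-membered ring of four carbons and one oxygen, with two C=C double bonds.
The 6-membered ring has four sp³ carbons, so it is not fully conjugated — not aromatic (cyclohexene).
The 5-membered ring with one oxygen is planar and fully conjugated; 2 ring double bonds (4 π electrons) plus a heteroatom lone pair (2) give 6 π electrons. 6 = 4(1)+2, so it is aromatic (furan).
1 of the 2 rings is aromatic. Total: 1.

1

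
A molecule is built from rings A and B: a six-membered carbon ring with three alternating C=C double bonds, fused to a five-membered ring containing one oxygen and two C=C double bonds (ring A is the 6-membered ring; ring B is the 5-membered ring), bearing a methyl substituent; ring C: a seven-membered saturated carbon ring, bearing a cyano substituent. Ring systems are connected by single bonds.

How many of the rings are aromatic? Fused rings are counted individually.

Rings A and B form a fused bicyclic system (with one oxygen) with 9 sp² atoms and 10 π electrons from ring double bonds plus a heteroatom lone pair. 10 = 4(2)+2, so the system is aromatic and both rings count as aromatic (benzofuran).
Ring C has only sp³ atoms, so it is not fully conjugated — not aromatic (cycloheptane).
Aromatic: A, B. Total: 2.

2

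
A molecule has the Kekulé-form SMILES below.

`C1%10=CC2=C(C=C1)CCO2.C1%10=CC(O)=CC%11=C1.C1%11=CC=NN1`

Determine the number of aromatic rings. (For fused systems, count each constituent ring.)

The SMILES encodes a six-membered carbon ring with three alternating C=C double bonds, fused to a five-membered ring containing one oxygen and two sp³ carbons; a six-membered carbon ring with three alternating C=C double bonds; a five-membered ring with two adjacent nitrogens (one bearing H, one in a double bond) and two double bonds.
The 6-membered ring is fully conjugated (every ring atom contributes a p orbital); 3 ring double bonds give 6 π electrons. Since 6 = 4n+2 (n=1), it is aromatic (benzene ring).
The 5-membered ring with one oxygen has two sp³ carbons, so it is not fully conjugated — not aromatic (oxolane ring).
The second 6-membered ring is planar and fully conjugated; 3 ring double bonds give 6 π electrons. 6 = 4(1)+2, so it is aromatic (benzene).
The 5-membered ring with two adjacent nitrogens (one N–H, one =N–) has a continuous p-orbital overlap around the ring; 2 ring double bonds (4 π electrons) plus a heteroatom lone pair (2) give 6 π electrons. Since 6 = 4n+2 (n=1), it is aromatic (pyrazole).
3 of the 4 rings are aromatic. Total: 3.

3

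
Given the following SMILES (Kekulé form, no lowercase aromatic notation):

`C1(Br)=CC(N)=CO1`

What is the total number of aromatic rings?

1

The SMILES encodes a five-membered ring of four carbons and one oxygen, with two C=C double bonds.
The 5-membered ring with one oxygen is fully conjugated (every ring atom contributes a p orbital); 2 ring double bonds (4 π electrons) plus a heteroatom lone pair (2) give 6 π electrons. That satisfies 4n+2 with n=1, so it is aromatic (furan).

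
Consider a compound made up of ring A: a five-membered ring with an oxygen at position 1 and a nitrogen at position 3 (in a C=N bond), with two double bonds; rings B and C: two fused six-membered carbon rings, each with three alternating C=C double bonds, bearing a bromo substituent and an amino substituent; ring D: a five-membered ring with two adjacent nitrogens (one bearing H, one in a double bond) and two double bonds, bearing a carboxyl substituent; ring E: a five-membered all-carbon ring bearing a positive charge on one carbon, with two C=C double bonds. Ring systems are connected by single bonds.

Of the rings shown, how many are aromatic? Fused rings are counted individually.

Ring A has a continuous p-orbital overlap around the ring; 2 ring double bonds (4 π electrons) plus a heteroatom lone pair (2) give 6 π electrons. Since 6 = 4n+2 (n=1), ring A is aromatic (oxazole).
Rings B and C form a fused bicyclic system with 10 sp² atoms and 10 π electrons from ring double bonds. 10 = 4(2)+2, so the system is aromatic and both rings count as aromatic (naphthalene).
Ring D is planar and fully conjugated; 2 ring double bonds (4 π electrons) plus a heteroatom lone pair (2) give 6 π electrons. That satisfies 4n+2 with n=1, so ring D is aromatic (pyrazole).
Ring E has only sp² ring atoms; a planar conformation would have a fully conjugated π system of 4 electrons. But 4 = 4(1), which is 4n not 4n+2, so ring E is not aromatic (cyclopentadienyl cation).
Aromatic: A, B, C, D. Total: 4.

4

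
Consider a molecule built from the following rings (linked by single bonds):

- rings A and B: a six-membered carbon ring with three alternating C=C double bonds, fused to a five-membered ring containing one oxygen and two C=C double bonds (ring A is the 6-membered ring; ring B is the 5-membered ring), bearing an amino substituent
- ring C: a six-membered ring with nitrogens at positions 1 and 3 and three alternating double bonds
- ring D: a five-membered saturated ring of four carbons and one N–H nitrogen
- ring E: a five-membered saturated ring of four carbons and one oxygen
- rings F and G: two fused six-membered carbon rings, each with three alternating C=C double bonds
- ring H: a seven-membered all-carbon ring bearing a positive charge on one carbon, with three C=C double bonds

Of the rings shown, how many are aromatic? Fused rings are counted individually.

6

Rings A and B form a fused bicyclic system (with one oxygen) with 9 sp² atoms and 10 π electrons from ring double bonds plus a heteroatom lone pair. 10 = 4(2)+2, so the system is aromatic and both rings count as aromatic (benzofuran).
Ring C has a continuous p-orbital overlap around the ring; 3 ring double bonds give 6 π electrons. Since 6 = 4n+2 (n=1), ring C is aromatic (pyrimidine).
Ring D has only sp³ atoms, so it is not fully conjugated — not aromatic (pyrrolidine).
Ring E has only sp³ atoms, so it is not fully conjugated — not aromatic (tetrahydrofuran).
Rings F and G form a fused bicyclic system with 10 sp² atoms and 10 π electrons from ring double bonds. 10 = 4(2)+2, so the system is aromatic and both rings count as aromatic (naphthalene).
Ring H has a continuous p-orbital overlap around the ring; 3 ring double bonds (6 π electrons) plus the carbocation's empty p orbital (0, but keeps the ring conjugated) give 6 π electrons. That satisfies 4n+2 with n=1, so ring H is aromatic (tropylium cation).
Aromatic: A, B, C, F, G, H. Total: 6.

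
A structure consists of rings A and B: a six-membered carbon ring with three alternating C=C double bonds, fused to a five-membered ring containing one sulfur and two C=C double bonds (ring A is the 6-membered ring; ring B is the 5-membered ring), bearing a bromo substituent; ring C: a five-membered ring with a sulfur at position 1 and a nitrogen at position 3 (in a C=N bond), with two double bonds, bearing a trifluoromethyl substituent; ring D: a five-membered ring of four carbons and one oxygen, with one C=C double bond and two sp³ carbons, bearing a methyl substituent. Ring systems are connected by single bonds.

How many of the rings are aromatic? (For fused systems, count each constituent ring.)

3

Rings A and B form a fused bicyclic system (with one sulfur) with 9 sp² atoms and 10 π electrons from ring double bonds plus a heteroatom lone pair. 10 = 4(2)+2, so the system is aromatic and both rings count as aromatic (benzothiophene).
Ring C has a continuous p-orbital overlap around the ring; 2 ring double bonds (4 π electrons) plus a heteroatom lone pair (2) give 6 π electrons. Since 6 = 4n+2 (n=1), ring C is aromatic (thiazole).
Ring D has two sp³ carbons, so it is not fully conjugated — not aromatic (2,3-dihydrofuran).
Aromatic: A, B, C. Total: 3.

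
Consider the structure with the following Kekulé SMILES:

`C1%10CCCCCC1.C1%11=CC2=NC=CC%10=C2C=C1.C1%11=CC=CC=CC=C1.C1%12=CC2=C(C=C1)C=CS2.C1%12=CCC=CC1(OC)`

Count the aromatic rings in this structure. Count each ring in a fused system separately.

4

The SMILES encodes a seven-membered saturated carbon ring; two fused six-membered rings, each with three alternating double bonds; one ring is all carbon and the other has one ring nitrogen; an eight-membered carbon ring with four alternating C=C double bonds; a six-membered carbon ring with three alternating C=C double bonds, fused to a five-membered ring containing one sulfur and two C=C double bonds; a six-membered carbon ring with two isolated C=C double bonds and two sp³ carbons.
The 7-membered ring has only sp³ atoms, so it is not fully conjugated — not aromatic (cycloheptane).
The fused 6/6-membered bicyclic (with one nitrogen) is a single π system with 10 sp² atoms and 10 π electrons from ring double bonds. 10 = 4(2)+2, so the system is aromatic and both rings count as aromatic (quinoline).
The 8-membered ring has only sp² ring atoms; a planar conformation would have a fully conjugated π system of 8 electrons. But 8 = 4(2), which is 4n not 4n+2, so it is not aromatic (cyclooctatetraene) — cyclooctatetraene distorts into a non-planar tub to avoid antiaromaticity.
The fused 6/5-membered bicyclic (with one sulfur) is a single π system with 9 sp² atoms and 10 π electrons from ring double bonds plus a heteroatom lone pair. 10 = 4(2)+2, so the system is aromatic and both rings count as aromatic (benzothiophene).
The 6-membered ring has two sp³ carbons, so it is not fully conjugated — not aromatic (1,4-cyclohexadiene).
4 of the 7 rings are aromatic. Total: 4.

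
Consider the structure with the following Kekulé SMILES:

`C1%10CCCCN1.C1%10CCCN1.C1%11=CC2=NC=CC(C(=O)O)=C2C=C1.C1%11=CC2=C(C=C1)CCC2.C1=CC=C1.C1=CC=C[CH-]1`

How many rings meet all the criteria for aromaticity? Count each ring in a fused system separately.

The SMILES encodes a six-membered saturated ring of five carbons and one N–H nitrogen; a five-membered saturated ring of four carbons and one N–H nitrogen; two fused six-membered rings, each with three alternating double bonds; one ring is all carbon and the other has one ring nitrogen; a six-membered carbon ring with three alternating C=C double bonds, fused to a saturated five-membered carbon ring; a four-membered carbon ring with two alternating C=C double bonds; a five-membered all-carbon ring bearing a negative charge on one carbon, with two C=C double bonds.
The 6-membered ring with one N–H has only sp³ atoms, so it is not fully conjugated — not aromatic (piperidine).
The 5-membered ring with one N–H has only sp³ atoms, so it is not fully conjugated — not aromatic (pyrrolidine).
The fused 6/6-membered bicyclic (with one nitrogen) is a single π system with 10 sp² atoms and 10 π electrons from ring double bonds. 10 = 4(2)+2, so the system is aromatic and both rings count as aromatic (quinoline).
The 6-membered ring is planar and fully conjugated; 3 ring double bonds give 6 π electrons. Since 6 = 4n+2 (n=1), it is aromatic (benzene ring).
The 5-membered ring has three sp³ carbons, so it is not fully conjugated — not aromatic (cyclopentane ring).
The 4-membered ring has only sp² ring atoms; a planar conformation would have a fully conjugated π system of 4 electrons. But 4 = 4(1), which is 4n not 4n+2, so it is not aromatic (cyclobutadiene) — cyclobutadiene is antiaromatic and distorts to a rectangle.
The second 5-membered ring is fully conjugated (every ring atom contributes a p orbital); 2 ring double bonds (4 π electrons) plus the carbanion lone pair (2) give 6 π electrons. Since 6 = 4n+2 (n=1), it is aromatic (cyclopentadienyl anion).
4 of the 8 rings are aromatic. Total: 4.

4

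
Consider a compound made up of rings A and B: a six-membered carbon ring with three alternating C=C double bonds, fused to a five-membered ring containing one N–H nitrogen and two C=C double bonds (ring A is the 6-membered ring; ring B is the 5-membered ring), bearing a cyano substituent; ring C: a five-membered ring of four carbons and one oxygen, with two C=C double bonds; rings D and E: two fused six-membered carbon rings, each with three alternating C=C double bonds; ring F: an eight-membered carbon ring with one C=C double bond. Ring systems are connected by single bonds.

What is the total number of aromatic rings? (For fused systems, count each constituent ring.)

Rings A and B form a fused bicyclic system (with one N–H) with 9 sp² atoms and 10 π electrons from ring double bonds plus a heteroatom lone pair. 10 = 4(2)+2, so the system is aromatic and both rings count as aromatic (indole).
Ring C is fully conjugated (every ring atom contributes a p orbital); 2 ring double bonds (4 π electrons) plus a heteroatom lone pair (2) give 6 π electrons. 6 = 4(1)+2, so ring C is aromatic (furan).
Rings D and E form a fused bicyclic system with 10 sp² atoms and 10 π electrons from ring double bonds. 10 = 4(2)+2, so the system is aromatic and both rings count as aromatic (naphthalene).
Ring F has six sp³ carbons, so it is not fully conjugated — not aromatic (cyclooctene).
Aromatic: A, B, C, D, E. Total: 5.

5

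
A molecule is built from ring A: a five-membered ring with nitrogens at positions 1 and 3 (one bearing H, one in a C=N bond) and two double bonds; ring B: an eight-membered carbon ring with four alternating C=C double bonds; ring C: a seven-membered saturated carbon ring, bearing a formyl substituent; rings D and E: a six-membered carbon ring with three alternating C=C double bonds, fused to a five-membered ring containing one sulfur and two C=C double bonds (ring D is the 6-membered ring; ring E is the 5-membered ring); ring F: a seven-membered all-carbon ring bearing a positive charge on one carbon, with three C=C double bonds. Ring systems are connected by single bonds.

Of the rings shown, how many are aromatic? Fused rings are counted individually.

4

Ring A has a continuous p-orbital overlap around the ring; 2 ring double bonds (4 π electrons) plus a heteroatom lone pair (2) give 6 π electrons. 6 = 4(1)+2, so ring A is aromatic (imidazole).
Ring B has only sp² ring atoms; a planar conformation would have a fully conjugated π system of 8 electrons. But 8 = 4(2), which is 4n not 4n+2, so ring B is not aromatic (cyclooctatetraene) — cyclooctatetraene distorts into a non-planar tub to avoid antiaromaticity.
Ring C has only sp³ atoms, so it is not fully conjugated — not aromatic (cycloheptane).
Rings D and E form a fused bicyclic system (with one sulfur) with 9 sp² atoms and 10 π electrons from ring double bonds plus a heteroatom lone pair. 10 = 4(2)+2, so the system is aromatic and both rings count as aromatic (benzothiophene).
Ring F has a continuous p-orbital overlap around the ring; 3 ring double bonds (6 π electrons) plus the carbocation's empty p orbital (0, but keeps the ring conjugated) give 6 π electrons. That satisfies 4n+2 with n=1, so ring F is aromatic (tropylium cation).
Aromatic: A, D, E, F. Total: 4.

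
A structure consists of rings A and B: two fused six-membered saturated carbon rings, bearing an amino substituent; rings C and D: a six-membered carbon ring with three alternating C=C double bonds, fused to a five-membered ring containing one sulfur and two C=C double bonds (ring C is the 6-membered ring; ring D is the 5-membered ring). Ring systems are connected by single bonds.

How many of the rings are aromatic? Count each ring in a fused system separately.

Ring A has only sp³ atoms, so it is not fully conjugated — not aromatic (cyclohexane ring).
Ring B has only sp³ atoms, so it is not fully conjugated — not aromatic (cyclohexane ring).
Rings C and D form a fused bicyclic system (with one sulfur) with 9 sp² atoms and 10 π electrons from ring double bonds plus a heteroatom lone pair. 10 = 4(2)+2, so the system is aromatic and both rings count as aromatic (benzothiophene).
Aromatic: C, D. Total: 2.

2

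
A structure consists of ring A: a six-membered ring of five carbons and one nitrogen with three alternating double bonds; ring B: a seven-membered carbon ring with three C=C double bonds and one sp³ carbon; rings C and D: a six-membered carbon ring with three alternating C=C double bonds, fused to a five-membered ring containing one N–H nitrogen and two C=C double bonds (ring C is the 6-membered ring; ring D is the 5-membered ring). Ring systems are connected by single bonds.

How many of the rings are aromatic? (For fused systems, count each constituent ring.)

Ring A is fully conjugated (every ring atom contributes a p orbital); 3 ring double bonds give 6 π electrons. That satisfies 4n+2 with n=1, so ring A is aromatic (pyridine).
Ring B has one sp³ carbon, so it is not fully conjugated — not aromatic (cycloheptatriene).
Rings C and D form a fused bicyclic system (with one N–H) with 9 sp² atoms and 10 π electrons from ring double bonds plus a heteroatom lone pair. 10 = 4(2)+2, so the system is aromatic and both rings count as aromatic (indole).
Aromatic: A, C, D. Total: 3.

3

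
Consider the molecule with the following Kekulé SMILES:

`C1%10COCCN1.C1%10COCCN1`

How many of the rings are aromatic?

0

The SMILES encodes a six-membered saturated ring with an oxygen and an N–H nitrogen at positions 1 and 4; a six-membered saturated ring with an oxygen and an N–H nitrogen at positions 1 and 4.
The 6-membered ring with one oxygen and one N–H (1,4) has only sp³ atoms, so it is not fully conjugated — not aromatic (morpholine).
The second 6-membered ring with one oxygen and one N–H (1,4) has only sp³ atoms, so it is not fully conjugated — not aromatic (morpholine).
None of the rings are aromatic. Total: 0.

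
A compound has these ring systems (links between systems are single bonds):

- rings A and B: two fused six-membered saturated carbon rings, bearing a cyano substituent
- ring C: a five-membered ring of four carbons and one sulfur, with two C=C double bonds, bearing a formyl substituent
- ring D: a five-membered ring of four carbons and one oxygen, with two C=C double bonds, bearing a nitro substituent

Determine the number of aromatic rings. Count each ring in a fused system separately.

Ring A has only sp³ atoms, so it is not fully conjugated — not aromatic (cyclohexane ring).
Ring B has only sp³ atoms, so it is not fully conjugated — not aromatic (cyclohexane ring).
Ring C is fully conjugated (every ring atom contributes a p orbital); 2 ring double bonds (4 π electrons) plus a heteroatom lone pair (2) give 6 π electrons. Since 6 = 4n+2 (n=1), ring C is aromatic (thiophene).
Ring D has a continuous p-orbital overlap around the ring; 2 ring double bonds (4 π electrons) plus a heteroatom lone pair (2) give 6 π electrons. Since 6 = 4n+2 (n=1), ring D is aromatic (furan).
Aromatic: C, D. Total: 2.

2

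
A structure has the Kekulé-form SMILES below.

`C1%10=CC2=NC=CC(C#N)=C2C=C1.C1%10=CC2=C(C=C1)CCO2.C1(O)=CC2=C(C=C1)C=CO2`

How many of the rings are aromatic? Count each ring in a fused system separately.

5

The SMILES encodes two fused six-membered rings, each with three alternating double bonds; one ring is all carbon and the other has one ring nitrogen; a six-membered carbon ring with three alternating C=C double bonds, fused to a five-membered ring containing one oxygen and two sp³ carbons; a six-membered carbon ring with three alternating C=C double bonds, fused to a five-membered ring containing one oxygen and two C=C double bonds.
The fused 6/6-membered bicyclic (with one nitrogen) is a single π system with 10 sp² atoms and 10 π electrons from ring double bonds. 10 = 4(2)+2, so the system is aromatic and both rings count as aromatic (quinoline).
The 6-membered ring is fully conjugated (every ring atom contributes a p orbital); 3 ring double bonds give 6 π electrons. That satisfies 4n+2 with n=1, so it is aromatic (benzene ring).
The 5-membered ring with one oxygen has two sp³ carbons, so it is not fully conjugated — not aromatic (oxolane ring).
The fused 6/5-membered bicyclic (with one oxygen) is a single π system with 9 sp² atoms and 10 π electrons from ring double bonds plus a heteroatom lone pair. 10 = 4(2)+2, so the system is aromatic and both rings count as aromatic (benzofuran).
5 of the 6 rings are aromatic. Total: 5.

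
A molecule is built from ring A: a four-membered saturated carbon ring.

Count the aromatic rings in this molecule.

0

Ring A has only sp³ atoms, so it is not fully conjugated — not aromatic (cyclobutane).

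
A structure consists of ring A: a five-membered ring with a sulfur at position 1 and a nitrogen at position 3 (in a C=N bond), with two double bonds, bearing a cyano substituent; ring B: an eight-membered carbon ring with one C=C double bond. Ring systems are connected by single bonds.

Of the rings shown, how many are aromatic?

1

Ring A is fully conjugated (every ring atom contributes a p orbital); 2 ring double bonds (4 π electrons) plus a heteroatom lone pair (2) give 6 π electrons. Since 6 = 4n+2 (n=1), ring A is aromatic (thiazole).
Ring B has six sp³ carbons, so it is not fully conjugated — not aromatic (cyclooctene).
Aromatic: A. Total: 1.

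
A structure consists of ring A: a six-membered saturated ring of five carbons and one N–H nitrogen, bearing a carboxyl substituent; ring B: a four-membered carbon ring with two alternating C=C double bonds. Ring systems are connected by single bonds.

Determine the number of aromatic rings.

0

Ring A has only sp³ atoms, so it is not fully conjugated — not aromatic (piperidine).
Ring B has only sp² ring atoms; a planar conformation would have a fully conjugated π system of 4 electrons. But 4 = 4(1), which is 4n not 4n+2, so ring B is not aromatic (cyclobutadiene) — cyclobutadiene is antiaromatic and distorts to a rectangle.
No ring is aromatic. Total: 0.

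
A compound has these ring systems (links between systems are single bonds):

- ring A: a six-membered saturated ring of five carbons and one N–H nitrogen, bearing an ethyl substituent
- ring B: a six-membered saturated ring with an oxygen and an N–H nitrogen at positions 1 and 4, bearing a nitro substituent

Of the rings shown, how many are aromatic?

0

Ring A has only sp³ atoms, so it is not fully conjugated — not aromatic (piperidine).
Ring B has only sp³ atoms, so it is not fully conjugated — not aromatic (morpholine).
No ring is aromatic. Total: 0.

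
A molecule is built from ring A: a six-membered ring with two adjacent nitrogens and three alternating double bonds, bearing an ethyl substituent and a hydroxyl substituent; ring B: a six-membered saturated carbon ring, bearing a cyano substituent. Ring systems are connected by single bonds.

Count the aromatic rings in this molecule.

Ring A has a continuous p-orbital overlap around the ring; 3 ring double bonds give 6 π electrons. That satisfies 4n+2 with n=1, so ring A is aromatic (pyridazine).
Ring B has only sp³ atoms, so it is not fully conjugated — not aromatic (cyclohexane).
Aromatic: A. Total: 1.

1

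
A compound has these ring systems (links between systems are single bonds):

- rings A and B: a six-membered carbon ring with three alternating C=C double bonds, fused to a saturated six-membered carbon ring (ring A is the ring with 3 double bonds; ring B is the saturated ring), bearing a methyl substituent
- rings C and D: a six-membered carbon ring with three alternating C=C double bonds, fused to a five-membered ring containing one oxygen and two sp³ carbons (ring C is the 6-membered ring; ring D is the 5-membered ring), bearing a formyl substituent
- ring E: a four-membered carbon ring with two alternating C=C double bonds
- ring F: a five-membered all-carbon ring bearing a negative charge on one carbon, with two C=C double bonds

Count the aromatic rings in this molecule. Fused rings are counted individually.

3

Ring A is fully conjugated (every ring atom contributes a p orbital); 3 ring double bonds give 6 π electrons. Since 6 = 4n+2 (n=1), ring A is aromatic (benzene ring).
Ring B has four sp³ carbons, so it is not fully conjugated — not aromatic (cyclohexane ring).
Ring C is fully conjugated (every ring atom contributes a p orbital); 3 ring double bonds give 6 π electrons. 6 = 4(1)+2, so ring C is aromatic (benzene ring).
Ring D has two sp³ carbons, so it is not fully conjugated — not aromatic (oxolane ring).
Ring E has only sp² ring atoms; a planar conformation would have a fully conjugated π system of 4 electrons. But 4 = 4(1), which is 4n not 4n+2, so ring E is not aromatic (cyclobutadiene) — cyclobutadiene is antiaromatic and distorts to a rectangle.
Ring F has a continuous p-orbital overlap around the ring; 2 ring double bonds (4 π electrons) plus the carbanion lone pair (2) give 6 π electrons. 6 = 4(1)+2, so ring F is aromatic (cyclopentadienyl anion).
Aromatic: A, C, F. Total: 3.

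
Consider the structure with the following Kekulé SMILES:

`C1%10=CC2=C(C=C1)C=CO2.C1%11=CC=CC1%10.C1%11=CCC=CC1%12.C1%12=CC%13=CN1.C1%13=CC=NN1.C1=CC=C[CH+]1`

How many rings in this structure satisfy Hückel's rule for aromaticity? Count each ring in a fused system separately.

4

The SMILES encodes a six-membered carbon ring with three alternating C=C double bonds, fused to a five-membered ring containing one oxygen and two C=C double bonds; a five-membered carbon ring with two conjugated C=C double bonds and one sp³ carbon; a six-membered carbon ring with two isolated C=C double bonds and two sp³ carbons; a five-membered ring of four carbons and one nitrogen bearing a hydrogen, with two C=C double bonds; a five-membered ring with two adjacent nitrogens (one bearing H, one in a double bond) and two double bonds; a five-membered all-carbon ring bearing a positive charge on one carbon, with two C=C double bonds.
The fused 6/5-membered bicyclic (with one oxygen) is a single π system with 9 sp² atoms and 10 π electrons from ring double bonds plus a heteroatom lone pair. 10 = 4(2)+2, so the system is aromatic and both rings count as aromatic (benzofuran).
The 5-membered ring has one sp³ carbon, so it is not fully conjugated — not aromatic (cyclopentadiene).
The 6-membered ring has two sp³ carbons, so it is not fully conjugated — not aromatic (1,4-cyclohexadiene).
The 5-membered ring with one N–H is fully conjugated (every ring atom contributes a p orbital); 2 ring double bonds (4 π electrons) plus a heteroatom lone pair (2) give 6 π electrons. Since 6 = 4n+2 (n=1), it is aromatic (pyrrole).
The 5-membered ring with two adjacent nitrogens (one N–H, one =N–) is fully conjugated (every ring atom contributes a p orbital); 2 ring double bonds (4 π electrons) plus a heteroatom lone pair (2) give 6 π electrons. 6 = 4(1)+2, so it is aromatic (pyrazole).
The second 5-membered ring has only sp² ring atoms; a planar conformation would have a fully conjugated π system of 4 electrons. But 4 = 4(1), which is 4n not 4n+2, so it is not aromatic (cyclopentadienyl cation).
4 of the 7 rings are aromatic. Total: 4.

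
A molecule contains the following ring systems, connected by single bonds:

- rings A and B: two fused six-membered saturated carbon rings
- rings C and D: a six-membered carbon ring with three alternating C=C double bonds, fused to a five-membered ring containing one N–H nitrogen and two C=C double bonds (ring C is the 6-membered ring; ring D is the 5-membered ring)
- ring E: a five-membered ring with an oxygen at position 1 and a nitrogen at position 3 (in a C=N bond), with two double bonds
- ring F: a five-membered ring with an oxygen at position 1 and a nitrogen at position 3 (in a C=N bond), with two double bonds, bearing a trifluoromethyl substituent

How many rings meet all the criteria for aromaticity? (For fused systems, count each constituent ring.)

4

Ring A has only sp³ atoms, so it is not fully conjugated — not aromatic (cyclohexane ring).
Ring B has only sp³ atoms, so it is not fully conjugated — not aromatic (cyclohexane ring).
Rings C and D form a fused bicyclic system (with one N–H) with 9 sp² atoms and 10 π electrons from ring double bonds plus a heteroatom lone pair. 10 = 4(2)+2, so the system is aromatic and both rings count as aromatic (indole).
Ring E is fully conjugated (every ring atom contributes a p orbital); 2 ring double bonds (4 π electrons) plus a heteroatom lone pair (2) give 6 π electrons. Since 6 = 4n+2 (n=1), ring E is aromatic (oxazole).
Ring F has a continuous p-orbital overlap around the ring; 2 ring double bonds (4 π electrons) plus a heteroatom lone pair (2) give 6 π electrons. 6 = 4(1)+2, so ring F is aromatic (oxazole).
Aromatic: C, D, E, F. Total: 4.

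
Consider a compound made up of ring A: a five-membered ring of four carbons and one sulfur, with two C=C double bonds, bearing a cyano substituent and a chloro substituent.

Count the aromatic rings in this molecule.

1

Ring A has a continuous p-orbital overlap around the ring; 2 ring double bonds (4 π electrons) plus a heteroatom lone pair (2) give 6 π electrons. Since 6 = 4n+2 (n=1), ring A is aromatic (thiophene).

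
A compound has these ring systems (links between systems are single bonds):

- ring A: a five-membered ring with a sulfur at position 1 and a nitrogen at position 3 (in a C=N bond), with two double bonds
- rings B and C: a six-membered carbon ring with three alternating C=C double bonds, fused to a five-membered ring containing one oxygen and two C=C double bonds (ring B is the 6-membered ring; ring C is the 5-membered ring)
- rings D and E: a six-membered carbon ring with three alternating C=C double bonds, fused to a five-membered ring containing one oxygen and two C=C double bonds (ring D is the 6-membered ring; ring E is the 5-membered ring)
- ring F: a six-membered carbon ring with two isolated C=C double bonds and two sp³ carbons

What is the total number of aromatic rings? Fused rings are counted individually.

Ring A has a continuous p-orbital overlap around the ring; 2 ring double bonds (4 π electrons) plus a heteroatom lone pair (2) give 6 π electrons. 6 = 4(1)+2, so ring A is aromatic (thiazole).
Rings B and C form a fused bicyclic system (with one oxygen) with 9 sp² atoms and 10 π electrons from ring double bonds plus a heteroatom lone pair. 10 = 4(2)+2, so the system is aromatic and both rings count as aromatic (benzofuran).
Rings D and E form a fused bicyclic system (with one oxygen) with 9 sp² atoms and 10 π electrons from ring double bonds plus a heteroatom lone pair. 10 = 4(2)+2, so the system is aromatic and both rings count as aromatic (benzofuran).
Ring F has two sp³ carbons, so it is not fully conjugated — not aromatic (1,4-cyclohexadiene).
Aromatic: A, B, C, D, E. Total: 5.

5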